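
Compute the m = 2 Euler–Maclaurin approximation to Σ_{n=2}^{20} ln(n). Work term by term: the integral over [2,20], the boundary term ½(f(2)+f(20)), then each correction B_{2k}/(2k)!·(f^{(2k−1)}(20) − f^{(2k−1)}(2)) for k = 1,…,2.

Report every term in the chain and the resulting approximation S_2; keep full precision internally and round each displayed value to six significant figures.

Integral: ∫_2^20 ln(x) dx = 40.5284.
Boundary: ½(f(2) + f(20)) = ½(0.693147 + 2.99573) = 1.84444.
Integral + boundary = 42.3728.
k=1: B_{2}/(2)! × [f^{(1)}(20) − f^{(1)}(2)] = 1/12 × (0.0500000 − 0.500000) = -0.0375000.
After k=1: 42.3353.
k=2: B_{4}/(4)! × [f^{(3)}(20) − f^{(3)}(2)] = −1/720 × (0.000250000 − 0.250000) = 0.000346875.

S_2 ≈ 42.3356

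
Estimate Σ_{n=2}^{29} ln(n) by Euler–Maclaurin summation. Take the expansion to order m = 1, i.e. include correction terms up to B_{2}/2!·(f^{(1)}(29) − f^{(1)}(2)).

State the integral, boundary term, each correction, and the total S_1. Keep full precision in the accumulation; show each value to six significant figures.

S_1 ≈ 71.2567

∫_2^29 ln(x) dx evaluates to 69.2653.
Boundary: ½(f(2) + f(29)) = ½(0.693147 + 3.36730) = 2.03022.
Integral + boundary = 71.2955.
k=1: B_{2}/(2)! × [f^{(1)}(29) − f^{(1)}(2)] = 1/12 × (0.0344828 − 0.500000) = -0.0387931.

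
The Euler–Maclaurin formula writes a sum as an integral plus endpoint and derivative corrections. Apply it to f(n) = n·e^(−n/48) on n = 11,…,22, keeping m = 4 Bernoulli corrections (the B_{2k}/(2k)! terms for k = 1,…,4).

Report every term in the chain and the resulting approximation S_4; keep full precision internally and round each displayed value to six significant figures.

S_4 ≈ 138.651

∫_11^22 x·e^(−x/48) dx evaluates to 127.344.
½[f(11) + f(22)] = ½[8.74716 + 13.9114] = 11.3293.
Integral + boundary = 138.673.
Order-1 term: 1/12 · (0.342516 − 0.612964) = -0.0225373.
Running total after k=1: 138.651.
Order-2 term: −1/720 · (0.000697565 − 0.000956318) = 3.59379e-07.
Running total after k=2: 138.651.
Order-3 term: 1/30240 · (5.41002e-07 − 7.14667e-07) = -5.74288e-12.
Running total after k=3: 138.651.
Order-4 term: −1/1209600 · (3.38212e-10 − 4.40219e-10) = 8.43310e-17.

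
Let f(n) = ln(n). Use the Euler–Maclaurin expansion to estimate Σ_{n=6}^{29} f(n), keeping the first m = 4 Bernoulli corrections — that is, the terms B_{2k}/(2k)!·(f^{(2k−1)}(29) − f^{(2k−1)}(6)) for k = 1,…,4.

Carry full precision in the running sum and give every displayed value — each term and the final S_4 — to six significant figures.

∫_6^29 ln(x) dx evaluates to 63.9010.
Endpoint term: (f(6) + f(29))/2 = (1.79176 + 3.36730)/2 = 2.57953.
So far: 66.4805.
Order-1 term: 1/12 · (0.0344828 − 0.166667) = -0.0110153.
Partial sum through k=1: 66.4695.
Order-2 term: −1/720 · (8.20042e-05 − 0.00925926) = 1.27462e-05.
Partial sum through k=2: 66.4695.
Order-3 term: 1/30240 · (1.17010e-06 − 0.00308642) = -1.02025e-07.
Partial sum through k=3: 66.4695.
Order-4 term: −1/1209600 · (4.17394e-08 − 0.00257202) = 2.12630e-09.

S_4 ≈ 66.4695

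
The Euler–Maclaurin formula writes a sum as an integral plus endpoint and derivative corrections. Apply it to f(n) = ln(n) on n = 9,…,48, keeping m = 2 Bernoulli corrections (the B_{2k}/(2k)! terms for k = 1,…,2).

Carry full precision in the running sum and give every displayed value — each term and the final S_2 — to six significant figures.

S_2 ≈ 130.069

Integral: ∫_9^48 ln(x) dx = 127.043.
Boundary: ½(f(9) + f(48)) = ½(2.19722 + 3.87120) = 3.03421.
So far: 130.077.
Order-1 term: 1/12 · (0.0208333 − 0.111111) = -0.00752315.
Running total after k=1: 130.069.
Order-2 term: −1/720 · (1.80845e-05 − 0.00274348) = 3.78528e-06.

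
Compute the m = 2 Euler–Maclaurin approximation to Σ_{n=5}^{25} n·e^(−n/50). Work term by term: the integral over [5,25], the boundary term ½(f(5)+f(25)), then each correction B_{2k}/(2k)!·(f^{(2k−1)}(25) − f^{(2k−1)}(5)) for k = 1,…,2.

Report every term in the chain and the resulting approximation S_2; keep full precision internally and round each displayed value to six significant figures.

The integral term ∫_5^25 x·e^(−x/50) dx = 213.813.
Boundary: ½(f(5) + f(25)) = ½(4.52419 + 15.1633) = 9.84373.
Integral + boundary = 223.657.
Correction k=1: B_{2}/2! · (f^{(1)}(25) − f^{(1)}(5)) = 1/12 · (0.303265 − 0.814354) = -0.0425907.
Running total after k=1: 223.614.
Correction k=2: B_{4}/4! · (f^{(3)}(25) − f^{(3)}(5)) = −1/720 · (0.000606531 − 0.00104961) = 6.15390e-07.

S_2 ≈ 223.614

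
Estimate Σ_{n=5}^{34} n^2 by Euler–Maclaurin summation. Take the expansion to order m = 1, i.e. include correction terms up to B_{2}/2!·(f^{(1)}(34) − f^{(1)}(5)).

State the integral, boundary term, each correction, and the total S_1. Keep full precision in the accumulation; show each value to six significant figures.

The integral term ∫_5^34 x^2 dx = 13059.7.
Boundary: ½(f(5) + f(34)) = ½(25.0000 + 1156.00) = 590.500.
Running total after boundary: 13650.2.
k=1: B_{2}/(2)! × [f^{(1)}(34) − f^{(1)}(5)] = 1/12 × (68.0000 − 10.0000) = 4.83333.

S_1 ≈ 13655.0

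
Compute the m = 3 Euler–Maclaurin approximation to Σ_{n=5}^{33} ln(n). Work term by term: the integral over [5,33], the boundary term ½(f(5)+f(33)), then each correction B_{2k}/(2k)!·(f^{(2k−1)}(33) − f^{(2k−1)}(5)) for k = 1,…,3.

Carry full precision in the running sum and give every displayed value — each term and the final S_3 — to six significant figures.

S_3 ≈ 81.8764

∫_5^33 ln(x) dx evaluates to 79.3376.
½[f(5) + f(33)] = ½[1.60944 + 3.49651] = 2.55297.
Running total after boundary: 81.8905.
Correction k=1: B_{2}/2! · (f^{(1)}(33) − f^{(1)}(5)) = 1/12 · (0.0303030 − 0.200000) = -0.0141414.
Partial sum through k=1: 81.8764.
Correction k=2: B_{4}/4! · (f^{(3)}(33) − f^{(3)}(5)) = −1/720 · (5.56529e-05 − 0.0160000) = 2.21449e-05.
Partial sum through k=2: 81.8764.
Correction k=3: B_{6}/6! · (f^{(5)}(33) − f^{(5)}(5)) = 1/30240 · (6.13256e-07 − 0.00768000) = -2.53948e-07.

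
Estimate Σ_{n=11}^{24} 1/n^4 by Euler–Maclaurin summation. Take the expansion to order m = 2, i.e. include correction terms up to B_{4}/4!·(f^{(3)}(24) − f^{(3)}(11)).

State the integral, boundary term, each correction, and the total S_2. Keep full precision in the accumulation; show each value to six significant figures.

S_2 ≈ 0.000264003

Integral: ∫_11^24 1/x^4 dx = 0.000226326.
Boundary: ½(f(11) + f(24)) = ½(6.83013e-05 + 3.01408e-06) = 3.56577e-05.
Running total after boundary: 0.000261983.
k=1: B_{2}/(2)! × [f^{(1)}(24) − f^{(1)}(11)] = 1/12 × (-5.02347e-07 − (-2.48369e-05)) = 2.02788e-06.
Partial sum through k=1: 0.000264011.
k=2: B_{4}/(4)! × [f^{(3)}(24) − f^{(3)}(11)] = −1/720 × (-2.61639e-08 − (-6.15790e-06)) = -8.51630e-09.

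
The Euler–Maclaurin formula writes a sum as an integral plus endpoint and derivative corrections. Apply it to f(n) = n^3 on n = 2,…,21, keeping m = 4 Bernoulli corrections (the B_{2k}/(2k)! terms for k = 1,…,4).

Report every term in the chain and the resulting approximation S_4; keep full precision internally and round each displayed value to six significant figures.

∫_2^21 x^3 dx evaluates to 48616.2.
Boundary: ½(f(2) + f(21)) = ½(8.00000 + 9261.00) = 4634.50.
Running total after boundary: 53250.8.
Correction k=1: B_{2}/2! · (f^{(1)}(21) − f^{(1)}(2)) = 1/12 · (1323.00 − 12.0000) = 109.250.
Running total after k=1: 53360.0.
Correction k=2: B_{4}/4! · (f^{(3)}(21) − f^{(3)}(2)) = −1/720 · (6.00000 − 6.00000) = 0.00000.
Running total after k=2: 53360.0.
Correction k=3: B_{6}/6! · (f^{(5)}(21) − f^{(5)}(2)) = 1/30240 · (0.00000 − 0.00000) = 0.00000.
Running total after k=3: 53360.0.
Correction k=4: B_{8}/8! · (f^{(7)}(21) − f^{(7)}(2)) = −1/1209600 · (0.00000 − 0.00000) = 0.00000.

S_4 ≈ 53360.0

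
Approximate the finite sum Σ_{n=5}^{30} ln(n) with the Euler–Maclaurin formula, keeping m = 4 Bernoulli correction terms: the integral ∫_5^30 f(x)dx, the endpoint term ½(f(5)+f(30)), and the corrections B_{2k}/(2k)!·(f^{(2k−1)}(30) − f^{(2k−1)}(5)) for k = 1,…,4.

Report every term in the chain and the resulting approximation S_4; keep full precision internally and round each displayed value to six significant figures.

∫_5^30 ln(x) dx evaluates to 68.9887.
Endpoint term: (f(5) + f(30))/2 = (1.60944 + 3.40120)/2 = 2.50532.
So far: 71.4940.
k=1: B_{2}/(2)! × [f^{(1)}(30) − f^{(1)}(5)] = 1/12 × (0.0333333 − 0.200000) = -0.0138889.
Partial sum through k=1: 71.4802.
k=2: B_{4}/(4)! × [f^{(3)}(30) − f^{(3)}(5)] = −1/720 × (7.40741e-05 − 0.0160000) = 2.21193e-05.
Partial sum through k=2: 71.4802.
k=3: B_{6}/(6)! × [f^{(5)}(30) − f^{(5)}(5)] = 1/30240 × (9.87654e-07 − 0.00768000) = -2.53936e-07.
Partial sum through k=3: 71.4802.
k=4: B_{8}/(8)! × [f^{(7)}(30) − f^{(7)}(5)] = −1/1209600 × (3.29218e-08 − 0.00921600) = 7.61902e-09.

S_4 ≈ 71.4802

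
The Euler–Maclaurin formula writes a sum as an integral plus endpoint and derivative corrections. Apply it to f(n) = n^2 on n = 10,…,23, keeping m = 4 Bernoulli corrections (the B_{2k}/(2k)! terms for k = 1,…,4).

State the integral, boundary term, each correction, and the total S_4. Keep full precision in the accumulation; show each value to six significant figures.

The integral term ∫_10^23 x^2 dx = 3722.33.
Endpoint term: (f(10) + f(23))/2 = (100.000 + 529.000)/2 = 314.500.
Running total after boundary: 4036.83.
Order-1 term: 1/12 · (46.0000 − 20.0000) = 2.16667.
Running total after k=1: 4039.00.
Order-2 term: −1/720 · (0.00000 − 0.00000) = 0.00000.
Running total after k=2: 4039.00.
Order-3 term: 1/30240 · (0.00000 − 0.00000) = 0.00000.
Running total after k=3: 4039.00.
Order-4 term: −1/1209600 · (0.00000 − 0.00000) = 0.00000.

S_4 ≈ 4039.00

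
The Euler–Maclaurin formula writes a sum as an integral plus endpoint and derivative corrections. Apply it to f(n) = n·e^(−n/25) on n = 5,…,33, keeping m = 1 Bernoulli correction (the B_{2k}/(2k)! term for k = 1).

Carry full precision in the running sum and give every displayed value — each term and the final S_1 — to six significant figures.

Integral: ∫_5^33 x·e^(−x/25) dx = 226.702.
Boundary: ½(f(5) + f(33)) = ½(4.09365 + 8.81546) = 6.45456.
So far: 233.156.
k=1: B_{2}/(2)! × [f^{(1)}(33) − f^{(1)}(5)] = 1/12 × (-0.0854833 − 0.654985) = -0.0617057.

S_1 ≈ 233.095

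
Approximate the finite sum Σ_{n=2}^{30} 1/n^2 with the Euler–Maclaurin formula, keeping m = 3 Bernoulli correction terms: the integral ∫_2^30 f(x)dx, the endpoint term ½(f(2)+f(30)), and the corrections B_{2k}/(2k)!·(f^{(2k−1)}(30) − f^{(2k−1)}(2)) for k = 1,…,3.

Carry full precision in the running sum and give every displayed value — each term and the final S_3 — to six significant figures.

∫_2^30 1/x^2 dx evaluates to 0.466667.
Boundary: ½(f(2) + f(30)) = ½(0.250000 + 0.00111111) = 0.125556.
Running total after boundary: 0.592222.
Correction k=1: B_{2}/2! · (f^{(1)}(30) − f^{(1)}(2)) = 1/12 · (-7.40741e-05 − (-0.250000)) = 0.0208272.
After k=1: 0.613049.
Correction k=2: B_{4}/4! · (f^{(3)}(30) − f^{(3)}(2)) = −1/720 · (-9.87654e-07 − (-0.750000)) = -0.00104167.
After k=2: 0.612008.
Correction k=3: B_{6}/6! · (f^{(5)}(30) − f^{(5)}(2)) = 1/30240 · (-3.29218e-08 − (-5.62500)) = 0.000186012.

S_3 ≈ 0.612194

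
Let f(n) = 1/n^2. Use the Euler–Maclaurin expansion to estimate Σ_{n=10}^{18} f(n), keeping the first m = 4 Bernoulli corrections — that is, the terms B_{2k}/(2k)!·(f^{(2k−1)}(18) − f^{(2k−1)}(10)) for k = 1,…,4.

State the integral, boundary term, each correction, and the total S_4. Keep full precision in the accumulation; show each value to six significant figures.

S_4 ≈ 0.0511254

The integral term ∫_10^18 1/x^2 dx = 0.0444444.
Endpoint term: (f(10) + f(18))/2 = (0.0100000 + 0.00308642)/2 = 0.00654321.
Integral + boundary = 0.0509877.
k=1: B_{2}/(2)! × [f^{(1)}(18) − f^{(1)}(10)] = 1/12 × (-0.000342936 − (-0.00200000)) = 0.000138089.
Running total after k=1: 0.0511257.
k=2: B_{4}/(4)! × [f^{(3)}(18) − f^{(3)}(10)] = −1/720 × (-1.27013e-05 − (-0.000240000)) = -3.15693e-07.
Running total after k=2: 0.0511254.
k=3: B_{6}/(6)! × [f^{(5)}(18) − f^{(5)}(10)] = 1/30240 × (-1.17605e-06 − (-7.20000e-05)) = 2.34206e-09.
Running total after k=3: 0.0511254.
k=4: B_{8}/(8)! × [f^{(7)}(18) − f^{(7)}(10)] = −1/1209600 × (-2.03268e-07 − (-4.03200e-05)) = -3.31653e-11.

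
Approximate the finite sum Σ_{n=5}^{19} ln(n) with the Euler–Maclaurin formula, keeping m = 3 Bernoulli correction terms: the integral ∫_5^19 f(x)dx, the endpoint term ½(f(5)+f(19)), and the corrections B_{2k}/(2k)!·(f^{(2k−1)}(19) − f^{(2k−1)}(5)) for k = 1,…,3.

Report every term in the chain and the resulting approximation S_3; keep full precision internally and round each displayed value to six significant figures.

S_3 ≈ 36.1618

Integral: ∫_5^19 ln(x) dx = 33.8972.
½[f(5) + f(19)] = ½[1.60944 + 2.94444] = 2.27694.
So far: 36.1741.
Order-1 term: 1/12 · (0.0526316 − 0.200000) = -0.0122807.
Partial sum through k=1: 36.1618.
Order-2 term: −1/720 · (0.000291588 − 0.0160000) = 2.18172e-05.
Partial sum through k=2: 36.1618.
Order-3 term: 1/30240 · (9.69267e-06 − 0.00768000) = -2.53648e-07.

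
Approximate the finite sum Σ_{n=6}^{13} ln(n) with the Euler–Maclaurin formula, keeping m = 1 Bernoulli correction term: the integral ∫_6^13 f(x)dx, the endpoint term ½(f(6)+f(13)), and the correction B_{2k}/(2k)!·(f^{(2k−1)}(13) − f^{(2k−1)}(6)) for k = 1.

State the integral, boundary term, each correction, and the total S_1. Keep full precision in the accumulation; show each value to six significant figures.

Integral: ∫_6^13 ln(x) dx = 15.5938.
Boundary: ½(f(6) + f(13)) = ½(1.79176 + 2.56495) = 2.17835.
Integral + boundary = 17.7721.
Correction k=1: B_{2}/2! · (f^{(1)}(13) − f^{(1)}(6)) = 1/12 · (0.0769231 − 0.166667) = -0.00747863.

S_1 ≈ 17.7647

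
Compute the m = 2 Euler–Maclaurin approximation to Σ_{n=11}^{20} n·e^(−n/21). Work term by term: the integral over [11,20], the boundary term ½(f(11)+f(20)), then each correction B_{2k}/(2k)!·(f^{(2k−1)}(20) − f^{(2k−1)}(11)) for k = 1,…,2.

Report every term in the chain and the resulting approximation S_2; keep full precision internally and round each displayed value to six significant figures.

S_2 ≈ 72.9003

The integral term ∫_11^20 x·e^(−x/21) dx = 65.8066.
Boundary: ½(f(11) + f(20)) = ½(6.51486 + 7.71643) = 7.11564.
Running total after boundary: 72.9222.
Correction k=1: B_{2}/2! · (f^{(1)}(20) − f^{(1)}(11)) = 1/12 · (0.0183724 − 0.282029) = -0.0219713.
Partial sum through k=1: 72.9003.
Correction k=2: B_{4}/4! · (f^{(3)}(20) − f^{(3)}(11)) = −1/720 · (0.00179142 − 0.00332551) = 2.13068e-06.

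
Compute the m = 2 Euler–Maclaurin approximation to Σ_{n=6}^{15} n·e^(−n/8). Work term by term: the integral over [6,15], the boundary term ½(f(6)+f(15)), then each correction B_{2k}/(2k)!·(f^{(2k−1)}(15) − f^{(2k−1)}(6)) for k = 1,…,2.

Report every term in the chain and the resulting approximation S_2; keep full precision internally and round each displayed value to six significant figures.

S_2 ≈ 27.2340

The integral term ∫_6^15 x·e^(−x/8) dx = 24.6877.
½[f(6) + f(15)] = ½[2.83420 + 2.30032] = 2.56726.
So far: 27.2550.
k=1: B_{2}/(2)! × [f^{(1)}(15) − f^{(1)}(6)] = 1/12 × (-0.134186 − 0.118092) = -0.0210231.
Partial sum through k=1: 27.2340.
k=2: B_{4}/(4)! × [f^{(3)}(15) − f^{(3)}(6)] = −1/720 × (0.00269569 − 0.0166066) = 1.93208e-05.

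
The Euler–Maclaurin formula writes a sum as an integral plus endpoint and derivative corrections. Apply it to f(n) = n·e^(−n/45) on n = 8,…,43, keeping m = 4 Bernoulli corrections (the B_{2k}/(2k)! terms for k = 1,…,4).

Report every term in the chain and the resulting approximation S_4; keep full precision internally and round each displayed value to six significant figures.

Integral: ∫_8^43 x·e^(−x/45) dx = 473.542.
Boundary: ½(f(8) + f(43)) = ½(6.69703 + 16.5377) = 11.6174.
So far: 485.159.
Order-1 term: 1/12 · (0.0170933 − 0.688306) = -0.0559344.
Partial sum through k=1: 485.103.
Order-2 term: −1/720 · (0.000388291 − 0.00116670) = 1.08112e-06.
Partial sum through k=2: 485.103.
Order-3 term: 1/30240 · (3.79329e-07 − 9.84440e-07) = -2.00103e-11.
Partial sum through k=3: 485.103.
Order-4 term: −1/1209600 · (2.79955e-10 − 6.87769e-10) = 3.37148e-16.

S_4 ≈ 485.103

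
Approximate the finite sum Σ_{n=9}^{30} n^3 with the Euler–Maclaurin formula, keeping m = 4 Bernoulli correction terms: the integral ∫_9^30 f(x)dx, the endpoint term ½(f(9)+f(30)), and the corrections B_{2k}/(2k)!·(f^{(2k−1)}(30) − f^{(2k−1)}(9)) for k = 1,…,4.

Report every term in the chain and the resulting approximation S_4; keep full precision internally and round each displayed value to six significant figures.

∫_9^30 x^3 dx evaluates to 200860.
Endpoint term: (f(9) + f(30))/2 = (729.000 + 27000.0)/2 = 13864.5.
Running total after boundary: 214724.
k=1: B_{2}/(2)! × [f^{(1)}(30) − f^{(1)}(9)] = 1/12 × (2700.00 − 243.000) = 204.750.
Partial sum through k=1: 214929.
k=2: B_{4}/(4)! × [f^{(3)}(30) − f^{(3)}(9)] = −1/720 × (6.00000 − 6.00000) = 0.00000.
Partial sum through k=2: 214929.
k=3: B_{6}/(6)! × [f^{(5)}(30) − f^{(5)}(9)] = 1/30240 × (0.00000 − 0.00000) = 0.00000.
Partial sum through k=3: 214929.
k=4: B_{8}/(8)! × [f^{(7)}(30) − f^{(7)}(9)] = −1/1209600 × (0.00000 − 0.00000) = 0.00000.

S_4 ≈ 214929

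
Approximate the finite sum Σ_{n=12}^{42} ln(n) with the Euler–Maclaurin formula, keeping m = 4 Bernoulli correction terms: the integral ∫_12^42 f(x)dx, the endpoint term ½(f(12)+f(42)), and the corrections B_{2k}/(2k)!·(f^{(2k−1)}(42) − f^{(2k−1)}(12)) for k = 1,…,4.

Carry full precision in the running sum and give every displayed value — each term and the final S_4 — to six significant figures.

S_4 ≈ 100.270

∫_12^42 ln(x) dx evaluates to 97.1632.
Endpoint term: (f(12) + f(42))/2 = (2.48491 + 3.73767)/2 = 3.11129.
Integral + boundary = 100.275.
Order-1 term: 1/12 · (0.0238095 − 0.0833333) = -0.00496032.
Running total after k=1: 100.270.
Order-2 term: −1/720 · (2.69949e-05 − 0.00115741) = 1.57002e-06.
Running total after k=2: 100.270.
Order-3 term: 1/30240 · (1.83639e-07 − 9.64506e-05) = -3.18343e-09.
Running total after k=3: 100.270.
Order-4 term: −1/1209600 · (3.12311e-09 − 2.00939e-05) = 1.66094e-11.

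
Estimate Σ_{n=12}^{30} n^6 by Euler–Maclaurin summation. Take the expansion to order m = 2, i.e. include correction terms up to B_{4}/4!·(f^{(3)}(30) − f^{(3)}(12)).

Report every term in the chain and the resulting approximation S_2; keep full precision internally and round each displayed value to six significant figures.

S_2 ≈ 3.49718e+09

The integral term ∫_12^30 x^6 dx = 3.11917e+09.
Boundary: ½(f(12) + f(30)) = ½(2.98598e+06 + 7.29000e+08) = 3.65993e+08.
Running total after boundary: 3.48516e+09.
Correction k=1: B_{2}/2! · (f^{(1)}(30) − f^{(1)}(12)) = 1/12 · (1.45800e+08 − 1.49299e+06) = 1.20256e+07.
After k=1: 3.49719e+09.
Correction k=2: B_{4}/4! · (f^{(3)}(30) − f^{(3)}(12)) = −1/720 · (3.24000e+06 − 207360) = -4212.00.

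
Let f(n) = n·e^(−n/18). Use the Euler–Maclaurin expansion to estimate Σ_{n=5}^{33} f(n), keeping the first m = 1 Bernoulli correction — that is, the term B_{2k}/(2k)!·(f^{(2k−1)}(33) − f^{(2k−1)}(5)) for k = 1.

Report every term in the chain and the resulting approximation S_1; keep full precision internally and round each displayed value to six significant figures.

Integral: ∫_5^33 x·e^(−x/18) dx = 166.821.
Boundary: ½(f(5) + f(33)) = ½(3.78733 + 5.27603) = 4.53168.
Integral + boundary = 171.353.
k=1: B_{2}/(2)! × [f^{(1)}(33) − f^{(1)}(5)] = 1/12 × (-0.133233 − 0.547058) = -0.0566909.

S_1 ≈ 171.296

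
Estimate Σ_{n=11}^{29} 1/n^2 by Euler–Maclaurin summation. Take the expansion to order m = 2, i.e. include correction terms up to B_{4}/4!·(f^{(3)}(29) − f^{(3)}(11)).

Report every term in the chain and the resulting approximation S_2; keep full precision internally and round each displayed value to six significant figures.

S_2 ≈ 0.0612713

∫_11^29 1/x^2 dx evaluates to 0.0564263.
Endpoint term: (f(11) + f(29))/2 = (0.00826446 + 0.00118906)/2 = 0.00472676.
Running total after boundary: 0.0611531.
Order-1 term: 1/12 · (-8.20042e-05 − (-0.00150263)) = 0.000118385.
After k=1: 0.0612715.
Order-2 term: −1/720 · (-1.17010e-06 − (-0.000149021)) = -2.05349e-07.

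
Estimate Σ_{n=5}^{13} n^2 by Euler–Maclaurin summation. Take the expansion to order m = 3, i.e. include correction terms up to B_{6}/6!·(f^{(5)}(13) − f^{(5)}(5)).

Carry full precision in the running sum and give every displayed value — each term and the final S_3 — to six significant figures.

∫_5^13 x^2 dx evaluates to 690.667.
½[f(5) + f(13)] = ½[25.0000 + 169.000] = 97.0000.
Integral + boundary = 787.667.
Order-1 term: 1/12 · (26.0000 − 10.0000) = 1.33333.
Running total after k=1: 789.000.
Order-2 term: −1/720 · (0.00000 − 0.00000) = 0.00000.
Running total after k=2: 789.000.
Order-3 term: 1/30240 · (0.00000 − 0.00000) = 0.00000.

S_3 ≈ 789.000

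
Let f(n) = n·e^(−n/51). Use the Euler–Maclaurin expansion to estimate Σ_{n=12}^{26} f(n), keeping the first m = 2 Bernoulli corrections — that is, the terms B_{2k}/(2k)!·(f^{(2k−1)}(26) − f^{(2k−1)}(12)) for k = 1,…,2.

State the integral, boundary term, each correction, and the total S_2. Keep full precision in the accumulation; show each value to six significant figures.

S_2 ≈ 193.273

The integral term ∫_12^26 x·e^(−x/51) dx = 180.749.
Endpoint term: (f(12) + f(26))/2 = (9.48406 + 15.6159)/2 = 12.5500.
So far: 193.299.
Correction k=1: B_{2}/2! · (f^{(1)}(26) − f^{(1)}(12)) = 1/12 · (0.294418 − 0.604376) = -0.0258298.
Partial sum through k=1: 193.273.
Correction k=2: B_{4}/4! · (f^{(3)}(26) − f^{(3)}(12)) = −1/720 · (0.000575027 − 0.000840082) = 3.68132e-07.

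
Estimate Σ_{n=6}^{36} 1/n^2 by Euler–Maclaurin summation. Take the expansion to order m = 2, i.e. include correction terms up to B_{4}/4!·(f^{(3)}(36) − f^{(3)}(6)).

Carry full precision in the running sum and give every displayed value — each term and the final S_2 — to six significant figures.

S_2 ≈ 0.153927

Integral: ∫_6^36 1/x^2 dx = 0.138889.
Boundary: ½(f(6) + f(36)) = ½(0.0277778 + 0.000771605) = 0.0142747.
Running total after boundary: 0.153164.
Correction k=1: B_{2}/2! · (f^{(1)}(36) − f^{(1)}(6)) = 1/12 · (-4.28669e-05 − (-0.00925926)) = 0.000768033.
After k=1: 0.153932.
Correction k=2: B_{4}/4! · (f^{(3)}(36) − f^{(3)}(6)) = −1/720 · (-3.96916e-07 − (-0.00308642)) = -4.28614e-06.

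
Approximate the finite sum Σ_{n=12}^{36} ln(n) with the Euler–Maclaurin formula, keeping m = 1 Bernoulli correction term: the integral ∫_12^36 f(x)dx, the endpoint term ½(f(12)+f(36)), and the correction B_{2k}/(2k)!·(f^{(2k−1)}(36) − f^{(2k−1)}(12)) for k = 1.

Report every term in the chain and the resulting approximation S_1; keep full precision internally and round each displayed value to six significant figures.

S_1 ≈ 78.2174

The integral term ∫_12^36 ln(x) dx = 75.1878.
Boundary: ½(f(12) + f(36)) = ½(2.48491 + 3.58352) = 3.03421.
So far: 78.2220.
Correction k=1: B_{2}/2! · (f^{(1)}(36) − f^{(1)}(12)) = 1/12 · (0.0277778 − 0.0833333) = -0.00462963.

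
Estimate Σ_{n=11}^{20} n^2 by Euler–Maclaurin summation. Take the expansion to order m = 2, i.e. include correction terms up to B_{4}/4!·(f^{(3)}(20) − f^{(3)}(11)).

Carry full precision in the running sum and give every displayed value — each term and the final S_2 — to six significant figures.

S_2 ≈ 2485.00

The integral term ∫_11^20 x^2 dx = 2223.00.
Endpoint term: (f(11) + f(20))/2 = (121.000 + 400.000)/2 = 260.500.
Integral + boundary = 2483.50.
Correction k=1: B_{2}/2! · (f^{(1)}(20) − f^{(1)}(11)) = 1/12 · (40.0000 − 22.0000) = 1.50000.
After k=1: 2485.00.
Correction k=2: B_{4}/4! · (f^{(3)}(20) − f^{(3)}(11)) = −1/720 · (0.00000 − 0.00000) = 0.00000.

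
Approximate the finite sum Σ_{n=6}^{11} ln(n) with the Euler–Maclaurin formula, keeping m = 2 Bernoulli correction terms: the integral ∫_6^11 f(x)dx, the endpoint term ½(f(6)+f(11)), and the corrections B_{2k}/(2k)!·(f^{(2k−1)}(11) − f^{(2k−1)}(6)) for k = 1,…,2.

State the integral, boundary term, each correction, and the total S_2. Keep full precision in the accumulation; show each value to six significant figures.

The integral term ∫_6^11 ln(x) dx = 10.6263.
½[f(6) + f(11)] = ½[1.79176 + 2.39790] = 2.09483.
Running total after boundary: 12.7211.
Order-1 term: 1/12 · (0.0909091 − 0.166667) = -0.00631313.
Partial sum through k=1: 12.7148.
Order-2 term: −1/720 · (0.00150263 − 0.00925926) = 1.07731e-05.

S_2 ≈ 12.7148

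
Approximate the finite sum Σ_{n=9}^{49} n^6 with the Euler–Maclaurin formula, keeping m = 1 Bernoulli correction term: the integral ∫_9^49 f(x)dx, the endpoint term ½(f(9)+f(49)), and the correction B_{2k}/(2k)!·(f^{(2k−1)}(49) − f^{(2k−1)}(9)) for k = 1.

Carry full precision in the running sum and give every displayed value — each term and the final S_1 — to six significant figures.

S_1 ≈ 1.03950e+11

The integral term ∫_9^49 x^6 dx = 9.68883e+10.
Boundary: ½(f(9) + f(49)) = ½(531441 + 1.38413e+10) = 6.92091e+09.
So far: 1.03809e+11.
k=1: B_{2}/(2)! × [f^{(1)}(49) − f^{(1)}(9)] = 1/12 × (1.69485e+09 − 354294) = 1.41208e+08.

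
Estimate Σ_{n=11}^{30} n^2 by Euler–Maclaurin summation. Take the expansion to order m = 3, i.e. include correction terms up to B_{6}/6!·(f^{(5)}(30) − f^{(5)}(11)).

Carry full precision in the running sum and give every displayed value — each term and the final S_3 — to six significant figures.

∫_11^30 x^2 dx evaluates to 8556.33.
½[f(11) + f(30)] = ½[121.000 + 900.000] = 510.500.
Running total after boundary: 9066.83.
Order-1 term: 1/12 · (60.0000 − 22.0000) = 3.16667.
Running total after k=1: 9070.00.
Order-2 term: −1/720 · (0.00000 − 0.00000) = 0.00000.
Running total after k=2: 9070.00.
Order-3 term: 1/30240 · (0.00000 − 0.00000) = 0.00000.

S_3 ≈ 9070.00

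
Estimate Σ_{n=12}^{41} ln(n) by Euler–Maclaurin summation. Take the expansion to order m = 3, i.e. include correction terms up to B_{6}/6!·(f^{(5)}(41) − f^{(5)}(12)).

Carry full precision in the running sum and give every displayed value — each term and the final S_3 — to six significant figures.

Integral: ∫_12^41 ln(x) dx = 93.4376.
Boundary: ½(f(12) + f(41)) = ½(2.48491 + 3.71357) = 3.09924.
Running total after boundary: 96.5368.
k=1: B_{2}/(2)! × [f^{(1)}(41) − f^{(1)}(12)] = 1/12 × (0.0243902 − 0.0833333) = -0.00491192.
Partial sum through k=1: 96.5319.
k=2: B_{4}/(4)! × [f^{(3)}(41) − f^{(3)}(12)] = −1/720 × (2.90187e-05 − 0.00115741) = 1.56721e-06.
Partial sum through k=2: 96.5319.
k=3: B_{6}/(6)! × [f^{(5)}(41) − f^{(5)}(12)] = 1/30240 × (2.07153e-07 − 9.64506e-05) = -3.18265e-09.

S_3 ≈ 96.5319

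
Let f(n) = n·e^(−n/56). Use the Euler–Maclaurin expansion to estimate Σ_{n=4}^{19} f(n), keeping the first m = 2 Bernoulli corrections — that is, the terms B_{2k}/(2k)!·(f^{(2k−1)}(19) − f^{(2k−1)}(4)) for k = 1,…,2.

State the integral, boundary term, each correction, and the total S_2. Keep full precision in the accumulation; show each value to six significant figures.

Integral: ∫_4^19 x·e^(−x/56) dx = 136.800.
½[f(4) + f(19)] = ½[3.72425 + 13.5333] = 8.62878.
Integral + boundary = 145.428.
Correction k=1: B_{2}/2! · (f^{(1)}(19) − f^{(1)}(4)) = 1/12 · (0.470613 − 0.864558) = -0.0328288.
Partial sum through k=1: 145.395.
Correction k=2: B_{4}/4! · (f^{(3)}(19) − f^{(3)}(4)) = −1/720 · (0.000604327 − 0.000869478) = 3.68265e-07.

S_2 ≈ 145.395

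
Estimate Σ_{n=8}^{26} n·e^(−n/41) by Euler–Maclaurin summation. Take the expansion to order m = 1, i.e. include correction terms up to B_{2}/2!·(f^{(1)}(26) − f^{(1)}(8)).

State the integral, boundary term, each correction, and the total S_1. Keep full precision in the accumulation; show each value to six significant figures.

S_1 ≈ 206.044

Integral: ∫_8^26 x·e^(−x/41) dx = 195.897.
Endpoint term: (f(8) + f(26))/2 = (6.58187 + 13.7901)/2 = 10.1860.
So far: 206.083.
Order-1 term: 1/12 · (0.194044 − 0.662201) = -0.0390130.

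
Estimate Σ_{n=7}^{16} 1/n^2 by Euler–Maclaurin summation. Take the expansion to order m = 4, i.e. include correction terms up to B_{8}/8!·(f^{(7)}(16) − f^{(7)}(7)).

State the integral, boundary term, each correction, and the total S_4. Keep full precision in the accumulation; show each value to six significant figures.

Integral: ∫_7^16 1/x^2 dx = 0.0803571.
Boundary: ½(f(7) + f(16)) = ½(0.0204082 + 0.00390625) = 0.0121572.
Integral + boundary = 0.0925143.
k=1: B_{2}/(2)! × [f^{(1)}(16) − f^{(1)}(7)] = 1/12 × (-0.000488281 − (-0.00583090)) = 0.000445219.
Running total after k=1: 0.0929596.
k=2: B_{4}/(4)! × [f^{(3)}(16) − f^{(3)}(7)] = −1/720 × (-2.28882e-05 − (-0.00142798)) = -1.95151e-06.
Running total after k=2: 0.0929576.
k=3: B_{6}/(6)! × [f^{(5)}(16) − f^{(5)}(7)] = 1/30240 × (-2.68221e-06 − (-0.000874271)) = 2.88224e-08.
Running total after k=3: 0.0929576.
k=4: B_{8}/(8)! × [f^{(7)}(16) − f^{(7)}(7)] = −1/1209600 × (-5.86733e-07 − (-0.000999167)) = -8.25546e-10.

S_4 ≈ 0.0929576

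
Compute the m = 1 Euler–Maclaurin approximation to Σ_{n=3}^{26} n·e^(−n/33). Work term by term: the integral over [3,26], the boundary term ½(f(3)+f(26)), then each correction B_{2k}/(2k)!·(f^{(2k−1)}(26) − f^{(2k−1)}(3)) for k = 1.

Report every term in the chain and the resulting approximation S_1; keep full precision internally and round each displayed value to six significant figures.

S_1 ≈ 206.472

∫_3^26 x·e^(−x/33) dx evaluates to 199.251.
Endpoint term: (f(3) + f(26))/2 = (2.73930 + 11.8250)/2 = 7.28216.
So far: 206.534.
k=1: B_{2}/(2)! × [f^{(1)}(26) − f^{(1)}(3)] = 1/12 × (0.0964745 − 0.830092) = -0.0611348.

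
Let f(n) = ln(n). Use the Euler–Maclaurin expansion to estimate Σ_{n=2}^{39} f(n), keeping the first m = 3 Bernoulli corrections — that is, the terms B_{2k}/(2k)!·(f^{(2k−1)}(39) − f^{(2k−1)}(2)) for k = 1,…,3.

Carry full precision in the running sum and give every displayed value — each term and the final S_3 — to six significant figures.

S_3 ≈ 106.632

∫_2^39 ln(x) dx evaluates to 104.493.
Boundary: ½(f(2) + f(39)) = ½(0.693147 + 3.66356) = 2.17835.
Running total after boundary: 106.671.
k=1: B_{2}/(2)! × [f^{(1)}(39) − f^{(1)}(2)] = 1/12 × (0.0256410 − 0.500000) = -0.0395299.
After k=1: 106.631.
k=2: B_{4}/(4)! × [f^{(3)}(39) − f^{(3)}(2)] = −1/720 × (3.37160e-05 − 0.250000) = 0.000347175.
After k=2: 106.632.
k=3: B_{6}/(6)! × [f^{(5)}(39) − f^{(5)}(2)] = 1/30240 × (2.66004e-07 − 0.750000) = -2.48016e-05.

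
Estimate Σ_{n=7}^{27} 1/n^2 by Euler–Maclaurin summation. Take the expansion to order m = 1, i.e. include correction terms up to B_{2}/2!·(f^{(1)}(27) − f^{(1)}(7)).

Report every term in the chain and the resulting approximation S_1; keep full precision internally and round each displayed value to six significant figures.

S_1 ≈ 0.117187

Integral: ∫_7^27 1/x^2 dx = 0.105820.
Endpoint term: (f(7) + f(27))/2 = (0.0204082 + 0.00137174)/2 = 0.0108900.
Integral + boundary = 0.116710.
Order-1 term: 1/12 · (-0.000101611 − (-0.00583090)) = 0.000477441.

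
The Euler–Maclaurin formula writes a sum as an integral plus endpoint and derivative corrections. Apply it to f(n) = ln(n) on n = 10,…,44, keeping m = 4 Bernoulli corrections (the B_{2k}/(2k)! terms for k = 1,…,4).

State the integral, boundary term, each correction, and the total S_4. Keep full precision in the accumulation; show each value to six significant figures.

Integral: ∫_10^44 ln(x) dx = 109.478.
½[f(10) + f(44)] = ½[2.30259 + 3.78419] = 3.04339.
Integral + boundary = 112.522.
Correction k=1: B_{2}/2! · (f^{(1)}(44) − f^{(1)}(10)) = 1/12 · (0.0227273 − 0.100000) = -0.00643939.
Partial sum through k=1: 112.515.
Correction k=2: B_{4}/4! · (f^{(3)}(44) − f^{(3)}(10)) = −1/720 · (2.34786e-05 − 0.00200000) = 2.74517e-06.
Partial sum through k=2: 112.515.
Correction k=3: B_{6}/6! · (f^{(5)}(44) − f^{(5)}(10)) = 1/30240 · (1.45528e-07 − 0.000240000) = -7.93170e-09.
Partial sum through k=3: 112.515.
Correction k=4: B_{8}/8! · (f^{(7)}(44) − f^{(7)}(10)) = −1/1209600 · (2.25509e-09 − 7.20000e-05) = 5.95219e-11.

S_4 ≈ 112.515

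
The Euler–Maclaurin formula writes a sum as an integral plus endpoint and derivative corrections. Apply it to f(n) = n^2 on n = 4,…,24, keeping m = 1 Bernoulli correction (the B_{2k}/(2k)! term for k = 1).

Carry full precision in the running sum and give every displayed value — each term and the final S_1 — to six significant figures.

Integral: ∫_4^24 x^2 dx = 4586.67.
½[f(4) + f(24)] = ½[16.0000 + 576.000] = 296.000.
Integral + boundary = 4882.67.
Order-1 term: 1/12 · (48.0000 − 8.00000) = 3.33333.

S_1 ≈ 4886.00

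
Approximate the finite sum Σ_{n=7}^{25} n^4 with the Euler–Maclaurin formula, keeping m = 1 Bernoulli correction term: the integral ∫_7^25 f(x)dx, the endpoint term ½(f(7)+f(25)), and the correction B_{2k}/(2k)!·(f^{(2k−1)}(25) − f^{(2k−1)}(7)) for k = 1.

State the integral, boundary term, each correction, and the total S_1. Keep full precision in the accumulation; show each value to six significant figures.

S_1 ≈ 2.15137e+06

∫_7^25 x^4 dx evaluates to 1.94976e+06.
½[f(7) + f(25)] = ½[2401.00 + 390625] = 196513.
Integral + boundary = 2.14628e+06.
Order-1 term: 1/12 · (62500.0 − 1372.00) = 5094.00.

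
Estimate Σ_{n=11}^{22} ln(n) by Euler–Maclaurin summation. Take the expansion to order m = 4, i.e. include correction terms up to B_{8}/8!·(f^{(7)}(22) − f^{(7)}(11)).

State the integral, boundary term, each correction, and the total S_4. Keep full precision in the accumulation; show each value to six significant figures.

Integral: ∫_11^22 ln(x) dx = 30.6261.
½[f(11) + f(22)] = ½[2.39790 + 3.09104] = 2.74447.
Integral + boundary = 33.3706.
k=1: B_{2}/(2)! × [f^{(1)}(22) − f^{(1)}(11)] = 1/12 × (0.0454545 − 0.0909091) = -0.00378788.
After k=1: 33.3668.
k=2: B_{4}/(4)! × [f^{(3)}(22) − f^{(3)}(11)] = −1/720 × (0.000187829 − 0.00150263) = 1.82611e-06.
After k=2: 33.3668.
k=3: B_{6}/(6)! × [f^{(5)}(22) − f^{(5)}(11)] = 1/30240 × (4.65691e-06 − 0.000149021) = -4.77395e-09.
After k=3: 33.3668.
k=4: B_{8}/(8)! × [f^{(7)}(22) − f^{(7)}(11)] = −1/1209600 × (2.88651e-07 − 3.69474e-05) = 3.03065e-11.

S_4 ≈ 33.3668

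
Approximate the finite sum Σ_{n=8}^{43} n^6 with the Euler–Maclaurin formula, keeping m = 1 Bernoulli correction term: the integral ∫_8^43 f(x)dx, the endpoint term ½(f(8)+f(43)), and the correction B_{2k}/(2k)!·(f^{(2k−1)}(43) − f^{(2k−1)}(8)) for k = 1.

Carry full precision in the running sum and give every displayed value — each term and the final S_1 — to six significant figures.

Integral: ∫_8^43 x^6 dx = 3.88309e+10.
Endpoint term: (f(8) + f(43))/2 = (262144 + 6.32136e+09)/2 = 3.16081e+09.
So far: 4.19917e+10.
k=1: B_{2}/(2)! × [f^{(1)}(43) − f^{(1)}(8)] = 1/12 × (8.82051e+08 − 196608) = 7.34878e+07.

S_1 ≈ 4.20652e+10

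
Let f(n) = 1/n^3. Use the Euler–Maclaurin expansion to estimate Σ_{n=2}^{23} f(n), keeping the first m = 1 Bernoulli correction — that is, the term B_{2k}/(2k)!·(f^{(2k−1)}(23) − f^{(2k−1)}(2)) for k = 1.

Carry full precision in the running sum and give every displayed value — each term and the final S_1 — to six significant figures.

S_1 ≈ 0.202220

Integral: ∫_2^23 1/x^3 dx = 0.124055.
½[f(2) + f(23)] = ½[0.125000 + 8.21895e-05] = 0.0625411.
Running total after boundary: 0.186596.
Correction k=1: B_{2}/2! · (f^{(1)}(23) − f^{(1)}(2)) = 1/12 · (-1.07204e-05 − (-0.187500)) = 0.0156241.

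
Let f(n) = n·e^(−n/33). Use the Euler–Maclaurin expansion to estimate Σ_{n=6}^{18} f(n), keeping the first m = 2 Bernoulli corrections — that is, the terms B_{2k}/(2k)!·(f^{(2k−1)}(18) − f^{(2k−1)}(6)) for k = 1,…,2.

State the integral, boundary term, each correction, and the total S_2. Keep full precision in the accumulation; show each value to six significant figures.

S_2 ≈ 105.292

∫_6^18 x·e^(−x/33) dx evaluates to 97.6098.
Boundary: ½(f(6) + f(18)) = ½(5.00252 + 10.4324) = 7.71746.
Running total after boundary: 105.327.
k=1: B_{2}/(2)! × [f^{(1)}(18) − f^{(1)}(6)] = 1/12 × (0.263445 − 0.682161) = -0.0348931.
After k=1: 105.292.
k=2: B_{4}/(4)! × [f^{(3)}(18) − f^{(3)}(6)] = −1/720 × (0.00130634 − 0.00215764) = 1.18236e-06.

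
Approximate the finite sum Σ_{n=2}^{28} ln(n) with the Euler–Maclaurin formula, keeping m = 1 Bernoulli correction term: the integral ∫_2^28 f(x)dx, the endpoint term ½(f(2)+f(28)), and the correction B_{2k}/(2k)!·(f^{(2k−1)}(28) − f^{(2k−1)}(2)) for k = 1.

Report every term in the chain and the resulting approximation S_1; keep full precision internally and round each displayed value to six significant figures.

The integral term ∫_2^28 ln(x) dx = 65.9154.
Endpoint term: (f(2) + f(28))/2 = (0.693147 + 3.33220)/2 = 2.01268.
Integral + boundary = 67.9281.
Correction k=1: B_{2}/2! · (f^{(1)}(28) − f^{(1)}(2)) = 1/12 · (0.0357143 − 0.500000) = -0.0386905.

S_1 ≈ 67.8894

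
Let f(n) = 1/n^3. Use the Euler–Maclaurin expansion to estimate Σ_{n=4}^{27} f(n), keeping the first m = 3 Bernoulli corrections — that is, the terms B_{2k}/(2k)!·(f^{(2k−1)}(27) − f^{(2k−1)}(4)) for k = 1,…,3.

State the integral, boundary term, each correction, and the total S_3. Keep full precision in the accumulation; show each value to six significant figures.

S_3 ≈ 0.0393591

Integral: ∫_4^27 1/x^3 dx = 0.0305641.
½[f(4) + f(27)] = ½[0.0156250 + 5.08053e-05] = 0.00783790.
Integral + boundary = 0.0384020.
Order-1 term: 1/12 · (-5.64503e-06 − (-0.0117188)) = 0.000976092.
Running total after k=1: 0.0393781.
Order-2 term: −1/720 · (-1.54870e-07 − (-0.0146484)) = -2.03448e-05.
Running total after k=2: 0.0393578.
Order-3 term: 1/30240 · (-8.92258e-09 − (-0.0384521)) = 1.27157e-06.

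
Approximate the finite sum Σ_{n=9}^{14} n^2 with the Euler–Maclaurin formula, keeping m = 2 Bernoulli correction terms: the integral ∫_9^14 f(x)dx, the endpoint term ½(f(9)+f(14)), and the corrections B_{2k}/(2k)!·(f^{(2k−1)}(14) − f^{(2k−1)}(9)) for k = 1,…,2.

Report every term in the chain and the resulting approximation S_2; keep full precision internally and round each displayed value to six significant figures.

S_2 ≈ 811.000

∫_9^14 x^2 dx evaluates to 671.667.
½[f(9) + f(14)] = ½[81.0000 + 196.000] = 138.500.
Integral + boundary = 810.167.
Correction k=1: B_{2}/2! · (f^{(1)}(14) − f^{(1)}(9)) = 1/12 · (28.0000 − 18.0000) = 0.833333.
Partial sum through k=1: 811.000.
Correction k=2: B_{4}/4! · (f^{(3)}(14) − f^{(3)}(9)) = −1/720 · (0.00000 − 0.00000) = 0.00000.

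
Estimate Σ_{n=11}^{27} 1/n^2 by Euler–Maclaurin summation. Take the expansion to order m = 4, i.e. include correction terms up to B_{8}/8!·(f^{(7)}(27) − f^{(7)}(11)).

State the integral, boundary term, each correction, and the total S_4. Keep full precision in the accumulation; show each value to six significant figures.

S_4 ≈ 0.0588067

Integral: ∫_11^27 1/x^2 dx = 0.0538721.
½[f(11) + f(27)] = ½[0.00826446 + 0.00137174] = 0.00481810.
Integral + boundary = 0.0586902.
k=1: B_{2}/(2)! × [f^{(1)}(27) − f^{(1)}(11)] = 1/12 × (-0.000101611 − (-0.00150263)) = 0.000116752.
Running total after k=1: 0.0588069.
k=2: B_{4}/(4)! × [f^{(3)}(27) − f^{(3)}(11)] = −1/720 × (-1.67260e-06 − (-0.000149021)) = -2.04651e-07.
Running total after k=2: 0.0588067.
k=3: B_{6}/(6)! × [f^{(5)}(27) − f^{(5)}(11)] = 1/30240 × (-6.88313e-08 − (-3.69474e-05)) = 1.21953e-09.
Running total after k=3: 0.0588067.
k=4: B_{8}/(8)! × [f^{(7)}(27) − f^{(7)}(11)] = −1/1209600 × (-5.28745e-09 − (-1.70996e-05)) = -1.41322e-11.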